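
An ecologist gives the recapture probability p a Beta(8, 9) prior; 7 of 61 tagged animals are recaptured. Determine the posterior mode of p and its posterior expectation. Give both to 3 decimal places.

MAP = 0.184, posterior mean = 0.192

Posterior: Beta(8+7, 9+54) = Beta(15, 63).
Mode = (15−1)/(15+63−2) = 14/76 = 0.184.
Mean = 15/(15+63) = 15/78 = 0.192.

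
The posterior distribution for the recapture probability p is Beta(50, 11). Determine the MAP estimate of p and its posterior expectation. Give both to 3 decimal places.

MAP estimate = 0.831, posterior expectation = 0.820

Mode = (50−1)/(50+11−2) = 49/59 = 0.831.
Mean = 50/(50+11) = 50/61 = 0.820.
The mean is pulled below the mode by the posterior's left skew.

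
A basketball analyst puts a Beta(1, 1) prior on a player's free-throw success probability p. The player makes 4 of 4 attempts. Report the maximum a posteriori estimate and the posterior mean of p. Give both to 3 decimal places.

Posterior: Beta(1+4, 1+0) = Beta(5, 1).
Since β = 1 ≤ 1 and α > 1, the Beta density is monotone increasing on [0,1]; the mode is at 1.
Mean = 5/(5+1) = 0.833.

MAP = 1.000; posterior mean = 0.833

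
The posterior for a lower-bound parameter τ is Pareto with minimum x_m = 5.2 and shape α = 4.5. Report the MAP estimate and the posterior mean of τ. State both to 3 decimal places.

MAP estimate = 5.200, posterior mean = 6.686

The Pareto density is strictly decreasing on [x_m, ∞), so the mode is x_m = 5.200.
Mean = α·x_m/(α−1) = 4.5·5.2/3.5 = 6.686.
Mean > mode: the posterior has a right tail.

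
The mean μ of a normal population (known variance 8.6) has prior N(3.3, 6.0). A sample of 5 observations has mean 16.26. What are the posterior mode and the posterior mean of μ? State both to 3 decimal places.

Posterior for μ is Normal. Precision-weighted mean: (1/6.0·3.3 + 5/8.6·16.26) / (1/6.0 + 5/8.6) = 13.373.
A Normal posterior is symmetric, so mode = mean.

posterior mode = 13.373, posterior mean = 13.373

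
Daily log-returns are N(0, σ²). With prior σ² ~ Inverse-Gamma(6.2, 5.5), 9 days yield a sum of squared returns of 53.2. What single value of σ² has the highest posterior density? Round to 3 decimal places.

2.744

Posterior: Inverse-Gamma(shape = 6.2+9/2 = 10.7, scale = 5.5+53.2/2 = 32.1).
Mode = β/(α+1) = 32.1/11.7 = 2.744.
Mean = β/(α−1) = 32.1/9.7 = 3.309.
This is the posterior mode — the MAP estimate.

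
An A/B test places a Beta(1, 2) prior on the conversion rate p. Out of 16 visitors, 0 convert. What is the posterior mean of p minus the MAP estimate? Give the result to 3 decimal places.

Posterior: Beta(1+0, 2+16) = Beta(1, 18).
Since α = 1 ≤ 1 and β > 1, the Beta density is monotone decreasing on [0,1]; the mode is at 0.
Mean = 1/(1+18) = 0.053.
Difference = 0.053 − 0.000 = 0.053.

0.053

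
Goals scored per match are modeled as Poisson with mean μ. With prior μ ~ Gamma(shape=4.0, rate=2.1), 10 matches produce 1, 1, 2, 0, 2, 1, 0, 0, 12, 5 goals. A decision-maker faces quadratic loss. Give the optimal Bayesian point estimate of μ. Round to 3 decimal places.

2.314

Σ counts = 24. Posterior: Gamma(shape = 4.0+24 = 28.0, rate = 2.1+10 = 12.1).
Mode = (α−1)/β = 27.0/12.1 = 2.231.
Mean = α/β = 28.0/12.1 = 2.314.
Quadratic loss ⇒ the optimal estimator is the posterior mean.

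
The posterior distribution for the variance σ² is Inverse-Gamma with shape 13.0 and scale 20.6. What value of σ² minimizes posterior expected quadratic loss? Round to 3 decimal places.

1.717

Mode = β/(α+1) = 20.6/14.0 = 1.471.
Mean = β/(α−1) = 20.6/12.0 = 1.717.
Quadratic loss ⇒ the optimal estimator is the posterior mean.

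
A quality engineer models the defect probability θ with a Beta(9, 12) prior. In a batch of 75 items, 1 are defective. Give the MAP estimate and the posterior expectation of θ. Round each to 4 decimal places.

Posterior: Beta(9+1, 12+74) = Beta(10, 86).
Mode = (10−1)/(10+86−2) = 9/94 = 0.0957.
Mean = 10/(10+86) = 10/96 = 0.1042.

MAP = 0.0957, posterior mean = 0.1042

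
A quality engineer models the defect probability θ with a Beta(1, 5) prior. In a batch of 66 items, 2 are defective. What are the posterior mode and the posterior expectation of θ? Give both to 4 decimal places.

Posterior: Beta(1+2, 5+64) = Beta(3, 69).
Mode = (3−1)/(3+69−2) = 2/70 = 0.0286.
Mean = 3/(3+69) = 3/72 = 0.0417.

MAP = 0.0286; posterior mean = 0.0417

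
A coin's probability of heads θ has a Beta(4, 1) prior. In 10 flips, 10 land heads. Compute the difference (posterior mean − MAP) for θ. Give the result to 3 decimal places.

-0.067

Posterior: Beta(4+10, 1+0) = Beta(14, 1).
Since β = 1 ≤ 1 and α > 1, the Beta density is monotone increasing on [0,1]; the mode is at 1.
Mean = 14/(14+1) = 0.933.
Difference = 0.933 − 1.000 = -0.067.
The posterior is left-skewed, so the mode exceeds the mean.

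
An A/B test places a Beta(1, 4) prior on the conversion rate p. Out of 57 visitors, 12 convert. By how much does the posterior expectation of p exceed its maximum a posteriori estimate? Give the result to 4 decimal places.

0.0097

Posterior: Beta(1+12, 4+45) = Beta(13, 49).
Mode = (13−1)/(13+49−2) = 12/60 = 0.2000.
Mean = 13/(13+49) = 13/62 = 0.2097.
Difference = 0.2097 − 0.2000 = 0.0097.
Right-skewed posterior ⇒ mode < mean.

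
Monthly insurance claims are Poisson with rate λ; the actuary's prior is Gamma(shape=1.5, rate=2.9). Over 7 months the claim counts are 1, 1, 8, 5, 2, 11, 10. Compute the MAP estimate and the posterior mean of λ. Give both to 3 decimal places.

Σ counts = 38. Posterior: Gamma(shape = 1.5+38 = 39.5, rate = 2.9+7 = 9.9).
Mode = (α−1)/β = 38.5/9.9 = 3.889.
Mean = α/β = 39.5/9.9 = 3.990.
The posterior is right-skewed, so the mean exceeds the mode.

λ_MAP = 3.889, E[λ|data] = 3.990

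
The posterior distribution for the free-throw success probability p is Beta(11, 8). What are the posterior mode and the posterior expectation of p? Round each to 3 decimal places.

MAP: 0.588. Posterior mean: 0.579.

Mode = (11−1)/(11+8−2) = 10/17 = 0.588.
Mean = 11/(11+8) = 11/19 = 0.579.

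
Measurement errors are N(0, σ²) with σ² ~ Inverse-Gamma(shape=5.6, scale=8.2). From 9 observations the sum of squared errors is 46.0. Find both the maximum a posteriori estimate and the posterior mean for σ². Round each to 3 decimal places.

σ²_MAP = 2.811, E[σ²|data] = 3.429

Posterior: Inverse-Gamma(shape = 5.6+9/2 = 10.1, scale = 8.2+46.0/2 = 31.2).
Mode = β/(α+1) = 31.2/11.1 = 2.811.
Mean = β/(α−1) = 31.2/9.1 = 3.429.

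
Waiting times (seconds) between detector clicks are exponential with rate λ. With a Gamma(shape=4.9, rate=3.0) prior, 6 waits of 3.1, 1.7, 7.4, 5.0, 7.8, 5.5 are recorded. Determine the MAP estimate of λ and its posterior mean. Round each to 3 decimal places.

Σ times = 30.5. Posterior: Gamma(shape = 4.9+6 = 10.9, rate = 3.0+30.5 = 33.5).
Mode = (α−1)/β = 9.9/33.5 = 0.296.
Mean = α/β = 10.9/33.5 = 0.325.

MAP = 0.296, posterior mean = 0.325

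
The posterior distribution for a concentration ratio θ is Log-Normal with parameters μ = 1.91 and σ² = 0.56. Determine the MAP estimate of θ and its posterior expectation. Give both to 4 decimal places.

Mode = exp(μ − σ²) = exp(1.35) = 3.8574.
Mean = exp(μ + σ²/2) = exp(2.190) = 8.9352.

θ_MAP = 3.8574, E[θ|data] = 8.9352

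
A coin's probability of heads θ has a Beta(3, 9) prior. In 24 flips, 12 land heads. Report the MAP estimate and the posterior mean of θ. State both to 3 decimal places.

MAP = 0.412; posterior mean = 0.417

Posterior: Beta(3+12, 9+12) = Beta(15, 21).
Mode = (15−1)/(15+21−2) = 14/34 = 0.412.
Mean = 15/(15+21) = 15/36 = 0.417.
Mean > mode: the posterior has a right tail.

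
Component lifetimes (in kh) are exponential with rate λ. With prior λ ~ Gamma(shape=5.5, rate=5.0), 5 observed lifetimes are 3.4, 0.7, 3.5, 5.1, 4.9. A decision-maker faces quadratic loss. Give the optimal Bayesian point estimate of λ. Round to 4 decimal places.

Σ times = 17.6. Posterior: Gamma(shape = 5.5+5 = 10.5, rate = 5.0+17.6 = 22.6).
Mode = (α−1)/β = 9.5/22.6 = 0.4204.
Mean = α/β = 10.5/22.6 = 0.4646.
Quadratic loss ⇒ the optimal estimator is the posterior mean.

0.4646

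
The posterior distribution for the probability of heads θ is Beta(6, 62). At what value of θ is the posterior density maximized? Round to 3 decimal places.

Mode = (6−1)/(6+62−2) = 5/66 = 0.076.
Mean = 6/(6+62) = 6/68 = 0.088.
This is the posterior mode — the MAP estimate.

0.076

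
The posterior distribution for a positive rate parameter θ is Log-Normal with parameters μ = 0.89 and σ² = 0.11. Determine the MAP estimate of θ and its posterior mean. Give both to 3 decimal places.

Mode = exp(μ − σ²) = exp(0.78) = 2.181.
Mean = exp(μ + σ²/2) = exp(0.945) = 2.573.

θ_MAP = 2.181, E[θ|data] = 2.573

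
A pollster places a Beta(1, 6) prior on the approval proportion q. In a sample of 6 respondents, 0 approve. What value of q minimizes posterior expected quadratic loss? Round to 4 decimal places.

0.0769

Posterior: Beta(1+0, 6+6) = Beta(1, 12).
Since α = 1 ≤ 1 and β > 1, the Beta density is monotone decreasing on [0,1]; the mode is at 0.
Mean = 1/(1+12) = 0.0769.
Quadratic loss ⇒ the optimal estimator is the posterior mean.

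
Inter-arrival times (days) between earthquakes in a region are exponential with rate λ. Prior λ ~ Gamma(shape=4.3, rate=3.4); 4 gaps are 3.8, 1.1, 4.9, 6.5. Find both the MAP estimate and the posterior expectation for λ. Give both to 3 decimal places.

Σ times = 16.3. Posterior: Gamma(shape = 4.3+4 = 8.3, rate = 3.4+16.3 = 19.7).
Mode = (α−1)/β = 7.3/19.7 = 0.371.
Mean = α/β = 8.3/19.7 = 0.421.
The posterior is right-skewed, so the mean exceeds the mode.

MAP = 0.371, posterior mean = 0.421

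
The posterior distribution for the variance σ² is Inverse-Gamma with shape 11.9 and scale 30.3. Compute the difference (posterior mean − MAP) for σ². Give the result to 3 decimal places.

Mode = β/(α+1) = 30.3/12.9 = 2.349.
Mean = β/(α−1) = 30.3/10.9 = 2.780.
Difference = 2.780 − 2.349 = 0.431.
Mean > mode: the posterior has a right tail.

0.431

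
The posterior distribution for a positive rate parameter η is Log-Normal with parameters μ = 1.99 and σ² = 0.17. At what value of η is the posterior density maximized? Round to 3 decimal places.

Mode = exp(μ − σ²) = exp(1.82) = 6.172.
Mean = exp(μ + σ²/2) = exp(2.075) = 7.965.
This is the posterior mode — the MAP estimate.

6.172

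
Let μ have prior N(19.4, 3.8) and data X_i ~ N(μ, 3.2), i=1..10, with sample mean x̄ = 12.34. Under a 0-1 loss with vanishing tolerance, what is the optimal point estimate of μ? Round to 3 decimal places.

Posterior for μ is Normal. Precision-weighted mean: (1/3.8·19.4 + 10/3.2·12.34) / (1/3.8 + 10/3.2) = 12.888.
A Normal posterior is symmetric, so mode = mean.
This is the posterior mode — the MAP estimate.

12.888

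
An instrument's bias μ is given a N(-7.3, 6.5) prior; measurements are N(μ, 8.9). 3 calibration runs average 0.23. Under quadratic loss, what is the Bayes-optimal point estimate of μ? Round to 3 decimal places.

-2.130

Posterior for μ is Normal. Precision-weighted mean: (1/6.5·-7.3 + 3/8.9·0.23) / (1/6.5 + 3/8.9) = -2.130.
A Normal posterior is symmetric, so mode = mean.
Quadratic loss ⇒ the optimal estimator is the posterior mean.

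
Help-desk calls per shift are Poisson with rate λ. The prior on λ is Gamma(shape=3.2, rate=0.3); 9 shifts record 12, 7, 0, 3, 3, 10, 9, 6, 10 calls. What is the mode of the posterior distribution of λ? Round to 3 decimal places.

6.688

Σ counts = 60. Posterior: Gamma(shape = 3.2+60 = 63.2, rate = 0.3+9 = 9.3).
Mode = (α−1)/β = 62.2/9.3 = 6.688.
Mean = α/β = 63.2/9.3 = 6.796.
This is the posterior mode — the MAP estimate.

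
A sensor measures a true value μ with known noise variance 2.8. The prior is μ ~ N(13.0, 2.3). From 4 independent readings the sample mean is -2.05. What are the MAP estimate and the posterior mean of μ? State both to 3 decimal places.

Posterior for μ is Normal. Precision-weighted mean: (1/2.3·13.0 + 4/2.8·-2.05) / (1/2.3 + 4/2.8) = 1.462.
A Normal posterior is symmetric, so mode = mean.

MAP estimate = 1.462, posterior mean = 1.462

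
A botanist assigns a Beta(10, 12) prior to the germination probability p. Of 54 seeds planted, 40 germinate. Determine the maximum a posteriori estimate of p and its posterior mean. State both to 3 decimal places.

Posterior: Beta(10+40, 12+14) = Beta(50, 26).
Mode = (50−1)/(50+26−2) = 49/74 = 0.662.
Mean = 50/(50+26) = 50/76 = 0.658.

MAP = 0.662; posterior mean = 0.658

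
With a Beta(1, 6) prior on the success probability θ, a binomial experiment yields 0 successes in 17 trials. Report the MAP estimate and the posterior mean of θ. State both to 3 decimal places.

Posterior: Beta(1+0, 6+17) = Beta(1, 23).
Since α = 1 ≤ 1 and β > 1, the Beta density is monotone decreasing on [0,1]; the mode is at 0.
Mean = 1/(1+23) = 0.042.
The posterior is right-skewed, so the mean exceeds the mode.

θ_MAP = 0.000, E[θ|data] = 0.042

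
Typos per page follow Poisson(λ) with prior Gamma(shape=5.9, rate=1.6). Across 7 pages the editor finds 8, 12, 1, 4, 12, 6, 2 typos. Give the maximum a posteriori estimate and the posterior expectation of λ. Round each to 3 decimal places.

MAP = 5.802; posterior mean = 5.919

Σ counts = 45. Posterior: Gamma(shape = 5.9+45 = 50.9, rate = 1.6+7 = 8.6).
Mode = (α−1)/β = 49.9/8.6 = 5.802.
Mean = α/β = 50.9/8.6 = 5.919.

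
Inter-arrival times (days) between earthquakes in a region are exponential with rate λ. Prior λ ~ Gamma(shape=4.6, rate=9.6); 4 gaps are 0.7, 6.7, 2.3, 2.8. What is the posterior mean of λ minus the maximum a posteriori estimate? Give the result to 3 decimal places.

Σ times = 12.5. Posterior: Gamma(shape = 4.6+4 = 8.6, rate = 9.6+12.5 = 22.1).
Mode = (α−1)/β = 7.6/22.1 = 0.344.
Mean = α/β = 8.6/22.1 = 0.389.
Difference = 0.389 − 0.344 = 0.045.

0.045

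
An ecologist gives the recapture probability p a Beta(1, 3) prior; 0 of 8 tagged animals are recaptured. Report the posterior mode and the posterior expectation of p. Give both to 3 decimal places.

Posterior: Beta(1+0, 3+8) = Beta(1, 11).
Since α = 1 ≤ 1 and β > 1, the Beta density is monotone decreasing on [0,1]; the mode is at 0.
Mean = 1/(1+11) = 0.083.

MAP = 0.000; posterior mean = 0.083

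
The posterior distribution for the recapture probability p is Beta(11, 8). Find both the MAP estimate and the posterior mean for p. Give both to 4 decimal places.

MAP = 0.5882, posterior mean = 0.5789

Mode = (11−1)/(11+8−2) = 10/17 = 0.5882.
Mean = 11/(11+8) = 11/19 = 0.5789.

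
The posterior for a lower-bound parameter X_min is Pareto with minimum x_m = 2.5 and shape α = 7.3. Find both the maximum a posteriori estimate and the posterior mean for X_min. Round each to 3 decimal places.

maximum a posteriori estimate = 2.500, posterior mean = 2.897

The Pareto density is strictly decreasing on [x_m, ∞), so the mode is x_m = 2.500.
Mean = α·x_m/(α−1) = 7.3·2.5/6.3 = 2.897.
Right-skewed posterior ⇒ mode < mean.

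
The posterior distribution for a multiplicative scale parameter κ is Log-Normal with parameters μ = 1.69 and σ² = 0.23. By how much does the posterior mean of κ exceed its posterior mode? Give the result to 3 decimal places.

1.774

Mode = exp(μ − σ²) = exp(1.46) = 4.306.
Mean = exp(μ + σ²/2) = exp(1.805) = 6.080.
Difference = 6.080 − 4.306 = 1.774.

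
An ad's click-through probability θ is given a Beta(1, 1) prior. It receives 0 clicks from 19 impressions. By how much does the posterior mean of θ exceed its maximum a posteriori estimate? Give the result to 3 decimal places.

0.048

Posterior: Beta(1+0, 1+19) = Beta(1, 20).
Since α = 1 ≤ 1 and β > 1, the Beta density is monotone decreasing on [0,1]; the mode is at 0.
Mean = 1/(1+20) = 0.048.
Difference = 0.048 − 0.000 = 0.048.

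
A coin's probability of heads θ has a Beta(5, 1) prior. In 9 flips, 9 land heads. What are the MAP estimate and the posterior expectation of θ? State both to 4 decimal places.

θ_MAP = 1.0000, E[θ|data] = 0.9333

Posterior: Beta(5+9, 1+0) = Beta(14, 1).
Since β = 1 ≤ 1 and α > 1, the Beta density is monotone increasing on [0,1]; the mode is at 1.
Mean = 14/(14+1) = 0.9333.
The mean is pulled below the mode by the posterior's left skew.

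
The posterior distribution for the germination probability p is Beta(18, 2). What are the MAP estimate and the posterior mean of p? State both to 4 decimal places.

Mode = (18−1)/(18+2−2) = 17/18 = 0.9444.
Mean = 18/(18+2) = 18/20 = 0.9000.

MAP = 0.9444, posterior mean = 0.9000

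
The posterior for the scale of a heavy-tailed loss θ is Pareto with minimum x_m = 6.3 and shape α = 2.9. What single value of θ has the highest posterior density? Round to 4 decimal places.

The Pareto density is strictly decreasing on [x_m, ∞), so the mode is x_m = 6.3000.
Mean = α·x_m/(α−1) = 2.9·6.3/1.9 = 9.6158.
This is the posterior mode — the MAP estimate.

6.3000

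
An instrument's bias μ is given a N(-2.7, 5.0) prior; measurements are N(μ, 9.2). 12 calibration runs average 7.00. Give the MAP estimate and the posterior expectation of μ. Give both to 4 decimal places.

MAP = 5.7104, posterior mean = 5.7104

Posterior for μ is Normal. Precision-weighted mean: (1/5.0·-2.7 + 12/9.2·7.00) / (1/5.0 + 12/9.2) = 5.7104.
A Normal posterior is symmetric, so mode = mean.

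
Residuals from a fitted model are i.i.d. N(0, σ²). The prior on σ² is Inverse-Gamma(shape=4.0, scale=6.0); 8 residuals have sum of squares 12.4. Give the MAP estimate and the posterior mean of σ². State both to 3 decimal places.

Posterior: Inverse-Gamma(shape = 4.0+8/2 = 8.0, scale = 6.0+12.4/2 = 12.2).
Mode = β/(α+1) = 12.2/9.0 = 1.356.
Mean = β/(α−1) = 12.2/7.0 = 1.743.
The posterior is right-skewed, so the mean exceeds the mode.

MAP = 1.356; posterior mean = 1.743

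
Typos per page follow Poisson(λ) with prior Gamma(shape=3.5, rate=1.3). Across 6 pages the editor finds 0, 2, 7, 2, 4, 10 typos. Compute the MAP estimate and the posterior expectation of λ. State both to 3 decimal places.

Σ counts = 25. Posterior: Gamma(shape = 3.5+25 = 28.5, rate = 1.3+6 = 7.3).
Mode = (α−1)/β = 27.5/7.3 = 3.767.
Mean = α/β = 28.5/7.3 = 3.904.

MAP: 3.767. Posterior mean: 3.904.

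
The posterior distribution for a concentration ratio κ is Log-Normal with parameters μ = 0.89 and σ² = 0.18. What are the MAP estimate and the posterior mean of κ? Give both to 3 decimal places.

Mode = exp(μ − σ²) = exp(0.71) = 2.034.
Mean = exp(μ + σ²/2) = exp(0.980) = 2.664.

MAP = 2.034, posterior mean = 2.664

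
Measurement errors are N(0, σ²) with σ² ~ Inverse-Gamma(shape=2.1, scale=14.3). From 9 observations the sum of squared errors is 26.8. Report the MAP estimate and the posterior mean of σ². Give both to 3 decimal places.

Posterior: Inverse-Gamma(shape = 2.1+9/2 = 6.6, scale = 14.3+26.8/2 = 27.7).
Mode = β/(α+1) = 27.7/7.6 = 3.645.
Mean = β/(α−1) = 27.7/5.6 = 4.946.
The mean is pulled above the mode by the posterior's right skew.

MAP: 3.645. Posterior mean: 4.946.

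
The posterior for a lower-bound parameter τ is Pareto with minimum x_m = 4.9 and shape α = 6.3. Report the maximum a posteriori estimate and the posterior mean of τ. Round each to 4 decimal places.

MAP: 4.9000. Posterior mean: 5.8245.

The Pareto density is strictly decreasing on [x_m, ∞), so the mode is x_m = 4.9000.
Mean = α·x_m/(α−1) = 6.3·4.9/5.3 = 5.8245.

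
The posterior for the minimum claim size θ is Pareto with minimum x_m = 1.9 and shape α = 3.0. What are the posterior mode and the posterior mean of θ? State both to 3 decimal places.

MAP = 1.900; posterior mean = 2.850

The Pareto density is strictly decreasing on [x_m, ∞), so the mode is x_m = 1.900.
Mean = α·x_m/(α−1) = 3.0·1.9/2.0 = 2.850.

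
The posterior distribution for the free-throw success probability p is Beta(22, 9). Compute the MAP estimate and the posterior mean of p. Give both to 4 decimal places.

Mode = (22−1)/(22+9−2) = 21/29 = 0.7241.
Mean = 22/(22+9) = 22/31 = 0.7097.

MAP = 0.7241, posterior mean = 0.7097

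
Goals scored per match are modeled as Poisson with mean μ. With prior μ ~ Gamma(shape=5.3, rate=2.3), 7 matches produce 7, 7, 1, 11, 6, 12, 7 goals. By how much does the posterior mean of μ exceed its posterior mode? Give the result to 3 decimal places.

Σ counts = 51. Posterior: Gamma(shape = 5.3+51 = 56.3, rate = 2.3+7 = 9.3).
Mode = (α−1)/β = 55.3/9.3 = 5.946.
Mean = α/β = 56.3/9.3 = 6.054.
Difference = 6.054 − 5.946 = 0.108.
Right-skewed posterior ⇒ mode < mean.

0.108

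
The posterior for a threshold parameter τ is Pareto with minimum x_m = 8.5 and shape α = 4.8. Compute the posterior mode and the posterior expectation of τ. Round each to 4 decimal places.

τ_MAP = 8.5000, E[τ|data] = 10.7368

The Pareto density is strictly decreasing on [x_m, ∞), so the mode is x_m = 8.5000.
Mean = α·x_m/(α−1) = 4.8·8.5/3.8 = 10.7368.
The posterior is right-skewed, so the mean exceeds the mode.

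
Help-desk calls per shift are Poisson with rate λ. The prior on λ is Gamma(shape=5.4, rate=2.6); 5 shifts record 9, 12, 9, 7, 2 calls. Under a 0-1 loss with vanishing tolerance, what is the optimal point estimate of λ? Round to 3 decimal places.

5.711

Σ counts = 39. Posterior: Gamma(shape = 5.4+39 = 44.4, rate = 2.6+5 = 7.6).
Mode = (α−1)/β = 43.4/7.6 = 5.711.
Mean = α/β = 44.4/7.6 = 5.842.
This is the posterior mode — the MAP estimate.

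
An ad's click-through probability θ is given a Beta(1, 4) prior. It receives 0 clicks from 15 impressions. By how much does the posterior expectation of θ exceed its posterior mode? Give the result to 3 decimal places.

0.050

Posterior: Beta(1+0, 4+15) = Beta(1, 19).
Since α = 1 ≤ 1 and β > 1, the Beta density is monotone decreasing on [0,1]; the mode is at 0.
Mean = 1/(1+19) = 0.050.
Difference = 0.050 − 0.000 = 0.050.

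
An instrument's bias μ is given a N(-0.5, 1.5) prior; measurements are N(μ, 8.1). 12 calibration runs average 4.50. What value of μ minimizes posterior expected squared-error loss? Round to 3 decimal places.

Posterior for μ is Normal. Precision-weighted mean: (1/1.5·-0.5 + 12/8.1·4.50) / (1/1.5 + 12/8.1) = 2.948.
A Normal posterior is symmetric, so mode = mean.
Squared-error loss ⇒ the optimal estimator is the posterior mean.

2.948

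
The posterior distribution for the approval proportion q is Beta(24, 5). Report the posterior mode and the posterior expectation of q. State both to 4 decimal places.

MAP: 0.8519. Posterior mean: 0.8276.

Mode = (24−1)/(24+5−2) = 23/27 = 0.8519.
Mean = 24/(24+5) = 24/29 = 0.8276.
The posterior is left-skewed, so the mode exceeds the mean.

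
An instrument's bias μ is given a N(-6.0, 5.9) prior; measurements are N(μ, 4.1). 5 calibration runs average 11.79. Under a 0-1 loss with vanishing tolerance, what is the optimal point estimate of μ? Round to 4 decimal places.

Posterior for μ is Normal. Precision-weighted mean: (1/5.9·-6.0 + 5/4.1·11.79) / (1/5.9 + 5/4.1) = 9.6192.
A Normal posterior is symmetric, so mode = mean.
This is the posterior mode — the MAP estimate.

9.6192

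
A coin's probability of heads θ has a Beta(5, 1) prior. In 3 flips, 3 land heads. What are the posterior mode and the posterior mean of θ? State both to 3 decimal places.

Posterior: Beta(5+3, 1+0) = Beta(8, 1).
Since β = 1 ≤ 1 and α > 1, the Beta density is monotone increasing on [0,1]; the mode is at 1.
Mean = 8/(8+1) = 0.889.

posterior mode = 1.000, posterior mean = 0.889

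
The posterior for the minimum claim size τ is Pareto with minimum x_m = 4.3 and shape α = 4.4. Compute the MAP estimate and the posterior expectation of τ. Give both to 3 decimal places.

MAP = 4.300; posterior mean = 5.565

The Pareto density is strictly decreasing on [x_m, ∞), so the mode is x_m = 4.300.
Mean = α·x_m/(α−1) = 4.4·4.3/3.4 = 5.565.
The posterior is right-skewed, so the mean exceeds the mode.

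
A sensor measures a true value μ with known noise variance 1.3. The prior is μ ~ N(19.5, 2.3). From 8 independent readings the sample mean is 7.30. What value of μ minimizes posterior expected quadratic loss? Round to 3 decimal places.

Posterior for μ is Normal. Precision-weighted mean: (1/2.3·19.5 + 8/1.3·7.30) / (1/2.3 + 8/1.3) = 8.105.
A Normal posterior is symmetric, so mode = mean.
Quadratic loss ⇒ the optimal estimator is the posterior mean.

8.105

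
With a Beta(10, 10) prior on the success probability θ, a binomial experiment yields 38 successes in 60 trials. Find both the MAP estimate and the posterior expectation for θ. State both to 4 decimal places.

Posterior: Beta(10+38, 10+22) = Beta(48, 32).
Mode = (48−1)/(48+32−2) = 47/78 = 0.6026.
Mean = 48/(48+32) = 48/80 = 0.6000.
The posterior is left-skewed, so the mode exceeds the mean.

MAP = 0.6026, posterior mean = 0.6000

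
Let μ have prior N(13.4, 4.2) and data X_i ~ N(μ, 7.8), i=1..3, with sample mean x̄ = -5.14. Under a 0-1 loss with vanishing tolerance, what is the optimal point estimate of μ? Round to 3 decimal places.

1.949

Posterior for μ is Normal. Precision-weighted mean: (1/4.2·13.4 + 3/7.8·-5.14) / (1/4.2 + 3/7.8) = 1.949.
A Normal posterior is symmetric, so mode = mean.
This is the posterior mode — the MAP estimate.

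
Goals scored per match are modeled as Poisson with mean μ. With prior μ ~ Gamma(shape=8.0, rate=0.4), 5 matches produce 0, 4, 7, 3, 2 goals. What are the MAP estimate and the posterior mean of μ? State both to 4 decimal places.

μ_MAP = 4.2593, E[μ|data] = 4.4444

Σ counts = 16. Posterior: Gamma(shape = 8.0+16 = 24.0, rate = 0.4+5 = 5.4).
Mode = (α−1)/β = 23.0/5.4 = 4.2593.
Mean = α/β = 24.0/5.4 = 4.4444.
The posterior is right-skewed, so the mean exceeds the mode.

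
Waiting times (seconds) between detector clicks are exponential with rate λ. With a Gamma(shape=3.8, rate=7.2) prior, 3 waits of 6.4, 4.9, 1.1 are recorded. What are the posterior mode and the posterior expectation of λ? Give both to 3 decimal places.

Σ times = 12.4. Posterior: Gamma(shape = 3.8+3 = 6.8, rate = 7.2+12.4 = 19.6).
Mode = (α−1)/β = 5.8/19.6 = 0.296.
Mean = α/β = 6.8/19.6 = 0.347.
The posterior is right-skewed, so the mean exceeds the mode.

MAP = 0.296, posterior mean = 0.347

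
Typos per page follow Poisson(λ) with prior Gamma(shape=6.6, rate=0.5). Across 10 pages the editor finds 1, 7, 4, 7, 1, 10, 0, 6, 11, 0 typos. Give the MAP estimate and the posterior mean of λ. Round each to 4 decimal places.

Σ counts = 47. Posterior: Gamma(shape = 6.6+47 = 53.6, rate = 0.5+10 = 10.5).
Mode = (α−1)/β = 52.6/10.5 = 5.0095.
Mean = α/β = 53.6/10.5 = 5.1048.
The posterior is right-skewed, so the mean exceeds the mode.

MAP estimate = 5.0095, posterior mean = 5.1048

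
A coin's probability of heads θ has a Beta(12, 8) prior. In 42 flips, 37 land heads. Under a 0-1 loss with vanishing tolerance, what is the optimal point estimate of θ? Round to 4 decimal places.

Posterior: Beta(12+37, 8+5) = Beta(49, 13).
Mode = (49−1)/(49+13−2) = 48/60 = 0.8000.
Mean = 49/(49+13) = 49/62 = 0.7903.
This is the posterior mode — the MAP estimate.

0.8000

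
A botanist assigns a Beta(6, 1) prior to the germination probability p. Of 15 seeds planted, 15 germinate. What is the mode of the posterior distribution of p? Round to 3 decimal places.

1.000

Posterior: Beta(6+15, 1+0) = Beta(21, 1).
Since β = 1 ≤ 1 and α > 1, the Beta density is monotone increasing on [0,1]; the mode is at 1.
Mean = 21/(21+1) = 0.955.
This is the posterior mode — the MAP estimate.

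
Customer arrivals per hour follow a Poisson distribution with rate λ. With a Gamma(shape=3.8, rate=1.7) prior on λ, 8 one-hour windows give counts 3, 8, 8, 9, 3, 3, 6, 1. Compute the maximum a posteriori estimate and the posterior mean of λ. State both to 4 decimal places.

MAP = 4.5155, posterior mean = 4.6186

Σ counts = 41. Posterior: Gamma(shape = 3.8+41 = 44.8, rate = 1.7+8 = 9.7).
Mode = (α−1)/β = 43.8/9.7 = 4.5155.
Mean = α/β = 44.8/9.7 = 4.6186.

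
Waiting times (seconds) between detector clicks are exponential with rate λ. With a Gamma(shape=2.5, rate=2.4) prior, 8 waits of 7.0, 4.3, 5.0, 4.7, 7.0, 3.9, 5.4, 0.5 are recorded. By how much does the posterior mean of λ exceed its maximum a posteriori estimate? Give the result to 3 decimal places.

Σ times = 37.8. Posterior: Gamma(shape = 2.5+8 = 10.5, rate = 2.4+37.8 = 40.2).
Mode = (α−1)/β = 9.5/40.2 = 0.236.
Mean = α/β = 10.5/40.2 = 0.261.
Difference = 0.261 − 0.236 = 0.025.

0.025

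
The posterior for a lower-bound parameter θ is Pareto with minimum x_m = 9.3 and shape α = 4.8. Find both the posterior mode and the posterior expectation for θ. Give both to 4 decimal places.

The Pareto density is strictly decreasing on [x_m, ∞), so the mode is x_m = 9.3000.
Mean = α·x_m/(α−1) = 4.8·9.3/3.8 = 11.7474.
The posterior is right-skewed, so the mean exceeds the mode.

MAP = 9.3000, posterior mean = 11.7474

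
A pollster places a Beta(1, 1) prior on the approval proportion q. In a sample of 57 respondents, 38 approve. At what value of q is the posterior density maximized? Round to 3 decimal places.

Posterior: Beta(1+38, 1+19) = Beta(39, 20).
Mode = (39−1)/(39+20−2) = 38/57 = 0.667.
With a flat prior the MAP equals the MLE, 38/57.
Mean = 39/(39+20) = 39/59 = 0.661.
This is the posterior mode — the MAP estimate.

0.667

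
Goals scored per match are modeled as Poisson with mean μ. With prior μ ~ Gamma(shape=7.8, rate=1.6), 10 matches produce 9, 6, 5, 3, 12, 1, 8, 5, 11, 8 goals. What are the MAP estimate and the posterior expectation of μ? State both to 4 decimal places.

Σ counts = 68. Posterior: Gamma(shape = 7.8+68 = 75.8, rate = 1.6+10 = 11.6).
Mode = (α−1)/β = 74.8/11.6 = 6.4483.
Mean = α/β = 75.8/11.6 = 6.5345.

MAP: 6.4483. Posterior mean: 6.5345.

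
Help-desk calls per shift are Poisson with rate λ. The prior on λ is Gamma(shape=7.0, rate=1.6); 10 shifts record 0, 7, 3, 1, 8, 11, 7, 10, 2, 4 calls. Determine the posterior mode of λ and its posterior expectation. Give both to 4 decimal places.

Σ counts = 53. Posterior: Gamma(shape = 7.0+53 = 60.0, rate = 1.6+10 = 11.6).
Mode = (α−1)/β = 59.0/11.6 = 5.0862.
Mean = α/β = 60.0/11.6 = 5.1724.

MAP: 5.0862. Posterior mean: 5.1724.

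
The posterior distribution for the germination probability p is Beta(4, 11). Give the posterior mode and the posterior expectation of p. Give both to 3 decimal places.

Mode = (4−1)/(4+11−2) = 3/13 = 0.231.
Mean = 4/(4+11) = 4/15 = 0.267.

MAP = 0.231, posterior mean = 0.267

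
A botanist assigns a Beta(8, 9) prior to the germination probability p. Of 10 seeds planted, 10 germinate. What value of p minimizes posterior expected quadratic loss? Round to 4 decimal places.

Posterior: Beta(8+10, 9+0) = Beta(18, 9).
Mode = (18−1)/(18+9−2) = 17/25 = 0.6800.
Mean = 18/(18+9) = 18/27 = 0.6667.
Quadratic loss ⇒ the optimal estimator is the posterior mean.

0.6667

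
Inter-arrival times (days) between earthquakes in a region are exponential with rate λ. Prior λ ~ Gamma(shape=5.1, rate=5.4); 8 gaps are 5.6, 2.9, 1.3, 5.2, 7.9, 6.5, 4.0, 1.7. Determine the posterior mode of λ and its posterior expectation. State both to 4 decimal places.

Σ times = 35.1. Posterior: Gamma(shape = 5.1+8 = 13.1, rate = 5.4+35.1 = 40.5).
Mode = (α−1)/β = 12.1/40.5 = 0.2988.
Mean = α/β = 13.1/40.5 = 0.3235.
Right-skewed posterior ⇒ mode < mean.

MAP = 0.2988; posterior mean = 0.3235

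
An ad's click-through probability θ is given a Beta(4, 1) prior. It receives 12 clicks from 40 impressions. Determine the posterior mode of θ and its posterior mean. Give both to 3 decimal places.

Posterior: Beta(4+12, 1+28) = Beta(16, 29).
Mode = (16−1)/(16+29−2) = 15/43 = 0.349.
Mean = 16/(16+29) = 16/45 = 0.356.

θ_MAP = 0.349, E[θ|data] = 0.356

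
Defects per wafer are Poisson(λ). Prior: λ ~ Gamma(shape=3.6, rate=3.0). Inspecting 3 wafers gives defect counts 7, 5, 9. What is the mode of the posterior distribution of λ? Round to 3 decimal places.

3.933

Σ counts = 21. Posterior: Gamma(shape = 3.6+21 = 24.6, rate = 3.0+3 = 6.0).
Mode = (α−1)/β = 23.6/6.0 = 3.933.
Mean = α/β = 24.6/6.0 = 4.100.
This is the posterior mode — the MAP estimate.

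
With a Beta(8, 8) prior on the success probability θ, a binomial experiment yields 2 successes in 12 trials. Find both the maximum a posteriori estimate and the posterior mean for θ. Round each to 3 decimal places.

Posterior: Beta(8+2, 8+10) = Beta(10, 18).
Mode = (10−1)/(10+18−2) = 9/26 = 0.346.
Mean = 10/(10+18) = 10/28 = 0.357.
The mean is pulled above the mode by the posterior's right skew.

maximum a posteriori estimate = 0.346, posterior mean = 0.357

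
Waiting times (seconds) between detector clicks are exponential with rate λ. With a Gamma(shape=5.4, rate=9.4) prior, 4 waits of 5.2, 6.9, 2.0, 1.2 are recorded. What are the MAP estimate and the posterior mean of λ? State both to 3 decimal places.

λ_MAP = 0.340, E[λ|data] = 0.381

Σ times = 15.3. Posterior: Gamma(shape = 5.4+4 = 9.4, rate = 9.4+15.3 = 24.7).
Mode = (α−1)/β = 8.4/24.7 = 0.340.
Mean = α/β = 9.4/24.7 = 0.381.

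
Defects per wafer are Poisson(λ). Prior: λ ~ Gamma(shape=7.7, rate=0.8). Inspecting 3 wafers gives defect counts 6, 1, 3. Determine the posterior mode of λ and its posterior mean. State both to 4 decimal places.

MAP: 4.3947. Posterior mean: 4.6579.

Σ counts = 10. Posterior: Gamma(shape = 7.7+10 = 17.7, rate = 0.8+3 = 3.8).
Mode = (α−1)/β = 16.7/3.8 = 4.3947.
Mean = α/β = 17.7/3.8 = 4.6579.
Mean > mode: the posterior has a right tail.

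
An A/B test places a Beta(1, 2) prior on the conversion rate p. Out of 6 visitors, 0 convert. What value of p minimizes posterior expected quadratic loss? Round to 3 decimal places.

0.111

Posterior: Beta(1+0, 2+6) = Beta(1, 8).
Since α = 1 ≤ 1 and β > 1, the Beta density is monotone decreasing on [0,1]; the mode is at 0.
Mean = 1/(1+8) = 0.111.
Quadratic loss ⇒ the optimal estimator is the posterior mean.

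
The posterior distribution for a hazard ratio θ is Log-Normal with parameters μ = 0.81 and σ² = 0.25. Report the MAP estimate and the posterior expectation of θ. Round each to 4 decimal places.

Mode = exp(μ − σ²) = exp(0.56) = 1.7507.
Mean = exp(μ + σ²/2) = exp(0.935) = 2.5472.

MAP estimate = 1.7507, posterior expectation = 2.5472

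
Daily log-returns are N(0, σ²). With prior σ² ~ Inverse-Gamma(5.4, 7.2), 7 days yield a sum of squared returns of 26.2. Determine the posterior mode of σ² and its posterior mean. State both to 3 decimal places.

Posterior: Inverse-Gamma(shape = 5.4+7/2 = 8.9, scale = 7.2+26.2/2 = 20.3).
Mode = β/(α+1) = 20.3/9.9 = 2.051.
Mean = β/(α−1) = 20.3/7.9 = 2.570.
Mean > mode: the posterior has a right tail.

σ²_MAP = 2.051, E[σ²|data] = 2.570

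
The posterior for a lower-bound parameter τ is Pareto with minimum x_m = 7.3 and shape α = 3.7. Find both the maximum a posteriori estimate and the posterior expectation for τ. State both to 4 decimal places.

The Pareto density is strictly decreasing on [x_m, ∞), so the mode is x_m = 7.3000.
Mean = α·x_m/(α−1) = 3.7·7.3/2.7 = 10.0037.
Mean > mode: the posterior has a right tail.

maximum a posteriori estimate = 7.3000, posterior expectation = 10.0037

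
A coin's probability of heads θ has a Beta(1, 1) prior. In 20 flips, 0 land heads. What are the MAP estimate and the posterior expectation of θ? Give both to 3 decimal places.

Posterior: Beta(1+0, 1+20) = Beta(1, 21).
Since α = 1 ≤ 1 and β > 1, the Beta density is monotone decreasing on [0,1]; the mode is at 0.
Mean = 1/(1+21) = 0.045.
Mean > mode: the posterior has a right tail.

MAP = 0.000, posterior mean = 0.045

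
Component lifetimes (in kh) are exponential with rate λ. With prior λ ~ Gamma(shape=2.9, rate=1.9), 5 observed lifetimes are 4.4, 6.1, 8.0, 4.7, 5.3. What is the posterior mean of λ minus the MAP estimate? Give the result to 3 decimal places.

0.033

Σ times = 28.5. Posterior: Gamma(shape = 2.9+5 = 7.9, rate = 1.9+28.5 = 30.4).
Mode = (α−1)/β = 6.9/30.4 = 0.227.
Mean = α/β = 7.9/30.4 = 0.260.
Difference = 0.260 − 0.227 = 0.033.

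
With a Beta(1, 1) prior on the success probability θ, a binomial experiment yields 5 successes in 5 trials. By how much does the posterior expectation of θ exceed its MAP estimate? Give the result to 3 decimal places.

-0.143

Posterior: Beta(1+5, 1+0) = Beta(6, 1).
Since β = 1 ≤ 1 and α > 1, the Beta density is monotone increasing on [0,1]; the mode is at 1.
Mean = 6/(6+1) = 0.857.
Difference = 0.857 − 1.000 = -0.143.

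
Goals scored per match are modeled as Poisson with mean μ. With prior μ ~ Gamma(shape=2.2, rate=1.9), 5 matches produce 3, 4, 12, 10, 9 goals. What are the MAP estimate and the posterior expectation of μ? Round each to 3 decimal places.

Σ counts = 38. Posterior: Gamma(shape = 2.2+38 = 40.2, rate = 1.9+5 = 6.9).
Mode = (α−1)/β = 39.2/6.9 = 5.681.
Mean = α/β = 40.2/6.9 = 5.826.
The posterior is right-skewed, so the mean exceeds the mode.

μ_MAP = 5.681, E[μ|data] = 5.826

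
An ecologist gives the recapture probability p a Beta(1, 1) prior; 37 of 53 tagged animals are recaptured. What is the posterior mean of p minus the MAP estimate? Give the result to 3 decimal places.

-0.007

Posterior: Beta(1+37, 1+16) = Beta(38, 17).
Mode = (38−1)/(38+17−2) = 37/53 = 0.698.
Mean = 38/(38+17) = 38/55 = 0.691.
Difference = 0.691 − 0.698 = -0.007.
Mode > mean: the posterior has a left tail.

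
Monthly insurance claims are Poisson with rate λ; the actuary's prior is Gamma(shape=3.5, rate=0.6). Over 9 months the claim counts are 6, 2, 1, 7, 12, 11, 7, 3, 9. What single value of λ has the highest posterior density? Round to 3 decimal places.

Σ counts = 58. Posterior: Gamma(shape = 3.5+58 = 61.5, rate = 0.6+9 = 9.6).
Mode = (α−1)/β = 60.5/9.6 = 6.302.
Mean = α/β = 61.5/9.6 = 6.406.
This is the posterior mode — the MAP estimate.

6.302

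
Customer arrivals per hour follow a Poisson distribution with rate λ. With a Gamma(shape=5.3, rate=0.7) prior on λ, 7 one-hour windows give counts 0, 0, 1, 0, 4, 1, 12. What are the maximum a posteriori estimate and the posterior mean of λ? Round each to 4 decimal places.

Σ counts = 18. Posterior: Gamma(shape = 5.3+18 = 23.3, rate = 0.7+7 = 7.7).
Mode = (α−1)/β = 22.3/7.7 = 2.8961.
Mean = α/β = 23.3/7.7 = 3.0260.
The posterior is right-skewed, so the mean exceeds the mode.

MAP = 2.8961, posterior mean = 3.0260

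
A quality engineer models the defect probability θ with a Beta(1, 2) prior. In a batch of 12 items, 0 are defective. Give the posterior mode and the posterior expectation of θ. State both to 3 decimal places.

Posterior: Beta(1+0, 2+12) = Beta(1, 14).
Since α = 1 ≤ 1 and β > 1, the Beta density is monotone decreasing on [0,1]; the mode is at 0.
Mean = 1/(1+14) = 0.067.
The mean is pulled above the mode by the posterior's right skew.

MAP = 0.000; posterior mean = 0.067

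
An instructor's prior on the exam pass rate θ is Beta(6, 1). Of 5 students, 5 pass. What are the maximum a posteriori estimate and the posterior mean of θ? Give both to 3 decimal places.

MAP: 1.000. Posterior mean: 0.917.

Posterior: Beta(6+5, 1+0) = Beta(11, 1).
Since β = 1 ≤ 1 and α > 1, the Beta density is monotone increasing on [0,1]; the mode is at 1.
Mean = 11/(11+1) = 0.917.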